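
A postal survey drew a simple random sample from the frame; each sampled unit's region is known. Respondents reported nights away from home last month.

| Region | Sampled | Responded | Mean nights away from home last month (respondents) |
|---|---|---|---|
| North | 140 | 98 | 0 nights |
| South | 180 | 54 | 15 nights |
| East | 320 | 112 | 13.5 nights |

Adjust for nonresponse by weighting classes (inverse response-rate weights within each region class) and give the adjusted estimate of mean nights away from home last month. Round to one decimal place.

Class response rates: North 98/140 = 70%, South 54/180 = 30%, East 112/320 = 35%.
Weighting each respondent by the inverse class response rate inflates each class back to its sampled size, so the class weight is n_sampled:
  North: 140 × 0 = 0
  South: 180 × 15 = 2700
  East: 320 × 13.5 = 4320
Adjusted estimate = 7020 / 640 = 10.9688 → 11.0.

11.0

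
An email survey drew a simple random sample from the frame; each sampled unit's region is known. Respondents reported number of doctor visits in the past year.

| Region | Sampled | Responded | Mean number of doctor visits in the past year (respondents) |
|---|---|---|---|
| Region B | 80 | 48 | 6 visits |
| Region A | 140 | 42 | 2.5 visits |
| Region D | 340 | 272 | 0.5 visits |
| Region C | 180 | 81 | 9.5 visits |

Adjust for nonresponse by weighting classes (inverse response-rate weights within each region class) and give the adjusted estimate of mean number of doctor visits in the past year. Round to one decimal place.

3.7

Response rates by class: Region B 48/80 = 60%, Region A 42/140 = 30%, Region D 272/340 = 80%, Region C 81/180 = 45%.
With weight = n_sampled/n_responded per class, the weighted class total is n_sampled:
  Region B: 80 × 6 = 480
  Region A: 140 × 2.5 = 350
  Region D: 340 × 0.5 = 170
  Region C: 180 × 9.5 = 1710
Adjusted estimate = 2710 / 740 = 3.66216 → 3.7.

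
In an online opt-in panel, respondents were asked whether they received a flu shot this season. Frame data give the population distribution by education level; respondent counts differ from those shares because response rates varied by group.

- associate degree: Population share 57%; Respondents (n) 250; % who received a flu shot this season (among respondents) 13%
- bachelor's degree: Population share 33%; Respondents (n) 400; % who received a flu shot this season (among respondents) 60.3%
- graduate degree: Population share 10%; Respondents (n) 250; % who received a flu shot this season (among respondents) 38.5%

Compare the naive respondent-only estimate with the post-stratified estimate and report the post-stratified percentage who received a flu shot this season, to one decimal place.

Without adjustment, the pooled respondent share is:
  (250/900)×13 + (400/900)×60.3 + (250/900)×38.5 = 41.1056%
Post-stratified estimate weights by population shares:
  0.57×13 + 0.33×60.3 + 0.1×38.5 = 31.159%

31.2%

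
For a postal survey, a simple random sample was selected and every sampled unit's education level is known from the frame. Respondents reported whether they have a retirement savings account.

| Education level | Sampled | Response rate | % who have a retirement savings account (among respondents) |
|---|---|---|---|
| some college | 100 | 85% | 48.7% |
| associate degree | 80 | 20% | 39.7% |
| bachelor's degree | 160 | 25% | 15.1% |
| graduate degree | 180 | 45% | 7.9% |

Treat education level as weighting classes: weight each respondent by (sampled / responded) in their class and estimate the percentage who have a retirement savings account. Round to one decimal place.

22.9%

Each respondent's weight = sampled/responded in their class; summing within a class gives n_sampled, so:
  some college: 100 × 48.7 = 4870
  associate degree: 80 × 39.7 = 3176
  bachelor's degree: 160 × 15.1 = 2416
  graduate degree: 180 × 7.9 = 1422
Adjusted estimate = 11,884 / 520 = 22.8538 → 22.9%.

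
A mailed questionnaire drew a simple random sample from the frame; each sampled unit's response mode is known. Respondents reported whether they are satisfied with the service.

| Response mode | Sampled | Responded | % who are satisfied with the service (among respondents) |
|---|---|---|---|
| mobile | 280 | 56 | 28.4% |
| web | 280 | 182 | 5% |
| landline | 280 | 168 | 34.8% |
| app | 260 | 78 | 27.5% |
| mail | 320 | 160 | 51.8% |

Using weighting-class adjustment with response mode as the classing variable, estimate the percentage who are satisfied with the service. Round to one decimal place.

Response rates by class: mobile 56/280 = 20%, web 182/280 = 65%, landline 168/280 = 60%, app 78/260 = 30%, mail 160/320 = 50%.
With weight = n_sampled/n_responded per class, the weighted class total is n_sampled:
  mobile: 280 × 28.4 = 7952
  web: 280 × 5 = 1400
  landline: 280 × 34.8 = 9744
  app: 260 × 27.5 = 7150
  mail: 320 × 51.8 = 16,576
Adjusted estimate = 42,822 / 1,420 = 30.1563 → 30.2%.

30.2%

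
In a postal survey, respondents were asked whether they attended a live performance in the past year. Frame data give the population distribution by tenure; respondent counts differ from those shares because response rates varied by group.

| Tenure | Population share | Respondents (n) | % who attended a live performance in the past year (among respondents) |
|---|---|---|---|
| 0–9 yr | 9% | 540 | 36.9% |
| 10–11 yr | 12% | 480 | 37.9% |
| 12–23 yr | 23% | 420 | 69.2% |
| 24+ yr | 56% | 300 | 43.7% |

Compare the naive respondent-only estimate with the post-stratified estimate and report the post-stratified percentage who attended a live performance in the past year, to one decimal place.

Without adjustment, the pooled respondent share is:
  (540/1740)×36.9 + (480/1740)×37.9 + (420/1740)×69.2 + (300/1740)×43.7 = 46.1448%
Reweighting by population tenure shares:
  0.09×36.9 + 0.12×37.9 + 0.23×69.2 + 0.56×43.7 = 48.257%

48.3%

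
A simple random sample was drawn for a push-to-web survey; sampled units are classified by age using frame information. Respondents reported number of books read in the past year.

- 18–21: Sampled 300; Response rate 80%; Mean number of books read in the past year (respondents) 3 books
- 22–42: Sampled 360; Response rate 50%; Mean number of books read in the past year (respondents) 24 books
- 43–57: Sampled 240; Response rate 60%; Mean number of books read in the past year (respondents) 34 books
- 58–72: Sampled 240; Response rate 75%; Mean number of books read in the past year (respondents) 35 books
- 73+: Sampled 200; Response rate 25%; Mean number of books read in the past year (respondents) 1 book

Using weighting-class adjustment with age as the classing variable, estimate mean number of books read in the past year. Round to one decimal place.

Weighting each respondent by the inverse class response rate inflates each class back to its sampled size, so the class weight is n_sampled:
  18–21: 300 × 3 = 900
  22–42: 360 × 24 = 8640
  43–57: 240 × 34 = 8160
  58–72: 240 × 35 = 8400
  73+: 200 × 1 = 200
Adjusted estimate = 26,300 / 1,340 = 19.6269 → 19.6.

19.6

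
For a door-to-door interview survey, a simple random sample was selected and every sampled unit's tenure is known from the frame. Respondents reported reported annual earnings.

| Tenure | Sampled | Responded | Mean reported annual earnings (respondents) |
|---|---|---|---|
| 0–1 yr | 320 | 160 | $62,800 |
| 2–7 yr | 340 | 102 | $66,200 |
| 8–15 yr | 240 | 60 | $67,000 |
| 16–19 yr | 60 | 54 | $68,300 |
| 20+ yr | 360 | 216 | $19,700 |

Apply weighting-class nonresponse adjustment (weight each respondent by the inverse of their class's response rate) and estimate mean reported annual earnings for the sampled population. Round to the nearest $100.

$52,900

Class response rates: 0–1 yr 160/320 = 50%, 2–7 yr 102/340 = 30%, 8–15 yr 60/240 = 25%, 16–19 yr 54/60 = 90%, 20+ yr 216/360 = 60%.
Weighting each respondent by the inverse class response rate inflates each class back to its sampled size, so the class weight is n_sampled:
  0–1 yr: 320 × 62,800 = 20,096,000
  2–7 yr: 340 × 66,200 = 22,508,000
  8–15 yr: 240 × 67,000 = 16,080,000
  16–19 yr: 60 × 68,300 = 4,098,000
  20+ yr: 360 × 19,700 = 7,092,000
Adjusted estimate = 69,874,000 / 1,320 = 52934.8 → $52,900.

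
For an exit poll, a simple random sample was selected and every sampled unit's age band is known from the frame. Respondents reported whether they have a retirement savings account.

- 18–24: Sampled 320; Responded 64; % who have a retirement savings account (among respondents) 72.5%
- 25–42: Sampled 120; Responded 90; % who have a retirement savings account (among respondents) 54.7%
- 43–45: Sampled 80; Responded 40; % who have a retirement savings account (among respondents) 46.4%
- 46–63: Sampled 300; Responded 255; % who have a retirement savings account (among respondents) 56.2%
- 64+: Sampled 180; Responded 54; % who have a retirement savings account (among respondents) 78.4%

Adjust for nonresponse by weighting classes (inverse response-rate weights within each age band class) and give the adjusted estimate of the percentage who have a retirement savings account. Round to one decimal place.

Class response rates: 18–24 64/320 = 20%, 25–42 90/120 = 75%, 43–45 40/80 = 50%, 46–63 255/300 = 85%, 64+ 54/180 = 30%.
Weighting each respondent by the inverse class response rate inflates each class back to its sampled size, so the class weight is n_sampled:
  18–24: 320 × 72.5 = 23,200
  25–42: 120 × 54.7 = 6564
  43–45: 80 × 46.4 = 3712
  46–63: 300 × 56.2 = 16,860
  64+: 180 × 78.4 = 14112
Adjusted estimate = 64,448 / 1,000 = 64.448 → 64.4%.

64.4%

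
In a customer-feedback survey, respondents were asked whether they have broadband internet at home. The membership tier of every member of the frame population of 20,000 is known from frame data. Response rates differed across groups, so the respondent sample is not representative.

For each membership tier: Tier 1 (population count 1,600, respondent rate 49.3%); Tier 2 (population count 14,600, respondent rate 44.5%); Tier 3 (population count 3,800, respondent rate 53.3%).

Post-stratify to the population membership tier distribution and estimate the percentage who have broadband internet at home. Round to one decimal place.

46.6%

Each cell contributes population-share × respondent value:
  Tier 1: (1,600/20,000) × 49.3 = 3.944
  Tier 2: (14,600/20,000) × 44.5 = 32.485
  Tier 3: (3,800/20,000) × 53.3 = 10.127
Post-stratified estimate = 46.556 → 46.6%.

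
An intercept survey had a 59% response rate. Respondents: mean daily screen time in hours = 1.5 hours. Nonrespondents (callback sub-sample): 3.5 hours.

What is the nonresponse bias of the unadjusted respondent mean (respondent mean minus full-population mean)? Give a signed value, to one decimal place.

-0.8

Nonresponse fraction = 1 − 0.59 = 0.41.
Bias = (nonresponse fraction) × (respondent mean − nonrespondent mean)
     = 0.41 × (1.5 − 3.5) = 0.41 × -2 = -0.82.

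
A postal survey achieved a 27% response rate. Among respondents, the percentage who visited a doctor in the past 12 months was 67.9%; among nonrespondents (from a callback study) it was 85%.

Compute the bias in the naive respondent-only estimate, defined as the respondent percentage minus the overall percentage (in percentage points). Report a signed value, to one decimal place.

Nonresponse fraction = 1 − 0.27 = 0.73.
Bias = (nonresponse fraction) × (respondent percentage − nonrespondent percentage)
     = 0.73 × (67.9 − 85) = 0.73 × -17.1 = -12.483.

-12.5 percentage points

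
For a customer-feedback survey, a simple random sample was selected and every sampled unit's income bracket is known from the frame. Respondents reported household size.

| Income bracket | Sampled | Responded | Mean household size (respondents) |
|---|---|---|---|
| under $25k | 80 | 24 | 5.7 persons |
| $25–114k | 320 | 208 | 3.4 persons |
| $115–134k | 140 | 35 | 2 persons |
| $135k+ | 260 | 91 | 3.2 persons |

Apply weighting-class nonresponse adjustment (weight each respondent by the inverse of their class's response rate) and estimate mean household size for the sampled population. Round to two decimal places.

Response rates by class: under $25k 24/80 = 30%, $25–114k 208/320 = 65%, $115–134k 35/140 = 25%, $135k+ 91/260 = 35%.
With weight = n_sampled/n_responded per class, the weighted class total is n_sampled:
  under $25k: 80 × 5.7 = 456
  $25–114k: 320 × 3.4 = 1088
  $115–134k: 140 × 2 = 280
  $135k+: 260 × 3.2 = 832
Adjusted estimate = 2656 / 800 = 3.32 → 3.32.

3.32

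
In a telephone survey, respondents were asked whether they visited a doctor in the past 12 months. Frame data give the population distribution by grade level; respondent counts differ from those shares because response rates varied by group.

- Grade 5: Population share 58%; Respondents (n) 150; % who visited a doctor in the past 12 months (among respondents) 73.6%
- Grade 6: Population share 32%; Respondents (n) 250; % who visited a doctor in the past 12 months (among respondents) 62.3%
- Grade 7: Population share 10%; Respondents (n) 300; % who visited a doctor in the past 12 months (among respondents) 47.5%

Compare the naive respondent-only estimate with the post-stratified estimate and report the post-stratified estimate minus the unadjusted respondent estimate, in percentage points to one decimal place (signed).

+9.0 percentage points

Naive respondent-only estimate (weights = respondent counts):
  (150/700)×73.6 + (250/700)×62.3 + (300/700)×47.5 = 58.3786%
Reweighting by population grade level shares:
  0.58×73.6 + 0.32×62.3 + 0.1×47.5 = 67.374%
Difference = 67.374 − 58.3786 = 8.9954 pp.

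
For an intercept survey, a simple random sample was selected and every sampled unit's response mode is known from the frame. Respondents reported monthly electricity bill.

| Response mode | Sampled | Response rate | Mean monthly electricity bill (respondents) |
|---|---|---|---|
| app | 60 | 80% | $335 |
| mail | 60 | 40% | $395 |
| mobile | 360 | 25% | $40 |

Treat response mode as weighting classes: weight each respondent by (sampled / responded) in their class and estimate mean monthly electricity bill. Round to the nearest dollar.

$121

With weight = n_sampled/n_responded per class, the weighted class total is n_sampled:
  app: 60 × 335 = 20,100
  mail: 60 × 395 = 23,700
  mobile: 360 × 40 = 14,400
Adjusted estimate = 58,200 / 480 = 121.25 → $121.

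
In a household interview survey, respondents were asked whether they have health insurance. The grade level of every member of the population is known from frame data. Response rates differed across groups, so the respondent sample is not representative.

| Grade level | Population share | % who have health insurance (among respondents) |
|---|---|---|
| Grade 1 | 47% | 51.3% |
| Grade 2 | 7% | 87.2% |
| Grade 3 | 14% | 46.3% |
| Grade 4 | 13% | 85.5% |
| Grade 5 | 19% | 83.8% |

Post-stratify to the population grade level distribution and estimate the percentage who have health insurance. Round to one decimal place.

Reweight to the known grade level distribution:
  Grade 1: 0.47 × 51.3 = 24.111
  Grade 2: 0.07 × 87.2 = 6.104
  Grade 3: 0.14 × 46.3 = 6.482
  Grade 4: 0.13 × 85.5 = 11.115
  Grade 5: 0.19 × 83.8 = 15.922
Post-stratified estimate = 63.734 → 63.7%.

63.7%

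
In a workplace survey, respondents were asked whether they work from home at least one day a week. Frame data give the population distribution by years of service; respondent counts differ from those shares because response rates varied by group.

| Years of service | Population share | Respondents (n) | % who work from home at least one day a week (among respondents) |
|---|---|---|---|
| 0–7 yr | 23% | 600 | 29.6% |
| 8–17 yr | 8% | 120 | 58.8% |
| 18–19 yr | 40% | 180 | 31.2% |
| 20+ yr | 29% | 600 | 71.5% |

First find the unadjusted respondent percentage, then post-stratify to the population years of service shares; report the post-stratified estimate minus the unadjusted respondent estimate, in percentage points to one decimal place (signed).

Naive respondent-only estimate (weights = respondent counts):
  (600/1500)×29.6 + (120/1500)×58.8 + (180/1500)×31.2 + (600/1500)×71.5 = 48.888%
Post-stratifying to population shares instead:
  0.23×29.6 + 0.08×58.8 + 0.4×31.2 + 0.29×71.5 = 44.727%
Difference = 44.727 − 48.888 = -4.161 pp.

-4.2 percentage points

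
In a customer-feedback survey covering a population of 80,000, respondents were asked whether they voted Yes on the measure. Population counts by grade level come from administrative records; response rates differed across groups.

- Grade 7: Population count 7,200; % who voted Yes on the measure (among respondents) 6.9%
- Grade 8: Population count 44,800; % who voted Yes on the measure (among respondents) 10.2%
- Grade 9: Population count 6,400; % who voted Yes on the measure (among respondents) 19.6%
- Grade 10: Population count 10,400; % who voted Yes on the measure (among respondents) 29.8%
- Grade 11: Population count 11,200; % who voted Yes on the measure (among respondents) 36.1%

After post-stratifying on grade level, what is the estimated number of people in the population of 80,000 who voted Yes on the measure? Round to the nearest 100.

Apply each group's respondent rate to its population count:
  Grade 7: 7,200 × 6.9% = 496.8
  Grade 8: 44,800 × 10.2% = 4569.6
  Grade 9: 6,400 × 19.6% = 1254.4
  Grade 10: 10,400 × 29.8% = 3099.2
  Grade 11: 11,200 × 36.1% = 4043.2
Estimated total = 13463.2 → 13,500.

13,500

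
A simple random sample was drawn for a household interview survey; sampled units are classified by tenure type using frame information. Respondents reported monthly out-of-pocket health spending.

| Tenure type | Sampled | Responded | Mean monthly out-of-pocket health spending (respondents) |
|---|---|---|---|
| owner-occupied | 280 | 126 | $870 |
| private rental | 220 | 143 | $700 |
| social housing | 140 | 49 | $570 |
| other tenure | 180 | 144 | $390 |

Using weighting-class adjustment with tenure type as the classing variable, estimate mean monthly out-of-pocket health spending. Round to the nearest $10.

$670

Response rates by class: owner-occupied 126/280 = 45%, private rental 143/220 = 65%, social housing 49/140 = 35%, other tenure 144/180 = 80%.
Inverse-response-rate weighting restores each class to its sampled count, so class totals weight by n_sampled:
  owner-occupied: 280 × 870 = 243,600
  private rental: 220 × 700 = 154,000
  social housing: 140 × 570 = 79,800
  other tenure: 180 × 390 = 70,200
Adjusted estimate = 547,600 / 820 = 667.805 → $670.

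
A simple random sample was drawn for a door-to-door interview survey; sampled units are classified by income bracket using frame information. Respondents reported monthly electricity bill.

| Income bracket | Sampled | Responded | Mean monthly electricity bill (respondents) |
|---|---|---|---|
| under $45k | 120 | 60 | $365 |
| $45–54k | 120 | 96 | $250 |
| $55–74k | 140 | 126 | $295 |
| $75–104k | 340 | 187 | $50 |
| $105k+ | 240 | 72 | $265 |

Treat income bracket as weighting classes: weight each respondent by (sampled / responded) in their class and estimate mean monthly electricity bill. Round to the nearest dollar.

Class response rates: under $45k 60/120 = 50%, $45–54k 96/120 = 80%, $55–74k 126/140 = 90%, $75–104k 187/340 = 55%, $105k+ 72/240 = 30%.
Weighting each respondent by the inverse class response rate inflates each class back to its sampled size, so the class weight is n_sampled:
  under $45k: 120 × 365 = 43,800
  $45–54k: 120 × 250 = 30,000
  $55–74k: 140 × 295 = 41,300
  $75–104k: 340 × 50 = 17,000
  $105k+: 240 × 265 = 63,600
Adjusted estimate = 195,700 / 960 = 203.854 → $204.

$204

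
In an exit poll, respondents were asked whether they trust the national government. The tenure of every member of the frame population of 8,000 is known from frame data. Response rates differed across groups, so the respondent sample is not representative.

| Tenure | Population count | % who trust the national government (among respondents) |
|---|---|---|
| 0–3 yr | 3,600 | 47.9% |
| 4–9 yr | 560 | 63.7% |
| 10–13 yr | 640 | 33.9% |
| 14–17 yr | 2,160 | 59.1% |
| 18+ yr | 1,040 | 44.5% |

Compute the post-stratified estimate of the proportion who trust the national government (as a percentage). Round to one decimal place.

50.5%

Each cell contributes population-share × respondent value:
  0–3 yr: (3,600/8,000) × 47.9 = 21.555
  4–9 yr: (560/8,000) × 63.7 = 4.459
  10–13 yr: (640/8,000) × 33.9 = 2.712
  14–17 yr: (2,160/8,000) × 59.1 = 15.957
  18+ yr: (1,040/8,000) × 44.5 = 5.785
Post-stratified estimate = 50.468 → 50.5%.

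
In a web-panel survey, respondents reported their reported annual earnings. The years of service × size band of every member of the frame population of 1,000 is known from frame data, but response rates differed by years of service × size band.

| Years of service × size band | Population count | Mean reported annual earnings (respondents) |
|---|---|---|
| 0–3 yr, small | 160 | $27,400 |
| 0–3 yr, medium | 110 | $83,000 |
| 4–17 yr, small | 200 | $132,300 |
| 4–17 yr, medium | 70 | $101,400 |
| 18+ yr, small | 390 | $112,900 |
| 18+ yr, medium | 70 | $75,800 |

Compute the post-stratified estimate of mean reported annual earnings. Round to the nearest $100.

$96,400

Post-stratification weights by population share, not respondent share:
  0–3 yr, small: (160/1,000) × 27,400 = 4384
  0–3 yr, medium: (110/1,000) × 83,000 = 9130
  4–17 yr, small: (200/1,000) × 132,300 = 26,460
  4–17 yr, medium: (70/1,000) × 101,400 = 7098
  18+ yr, small: (390/1,000) × 112,900 = 44,031
  18+ yr, medium: (70/1,000) × 75,800 = 5306
Post-stratified estimate = 96,409 → $96,400.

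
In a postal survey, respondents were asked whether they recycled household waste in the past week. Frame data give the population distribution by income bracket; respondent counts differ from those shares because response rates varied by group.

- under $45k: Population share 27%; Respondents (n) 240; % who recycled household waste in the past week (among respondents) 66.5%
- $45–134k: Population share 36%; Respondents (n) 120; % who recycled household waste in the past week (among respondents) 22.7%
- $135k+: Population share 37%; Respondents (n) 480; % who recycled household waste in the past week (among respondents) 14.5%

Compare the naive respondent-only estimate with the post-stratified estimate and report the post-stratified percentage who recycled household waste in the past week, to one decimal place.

31.5%

Without adjustment, the pooled respondent share is:
  (240/840)×66.5 + (120/840)×22.7 + (480/840)×14.5 = 30.5286%
Reweighting by population income bracket shares:
  0.27×66.5 + 0.36×22.7 + 0.37×14.5 = 31.492%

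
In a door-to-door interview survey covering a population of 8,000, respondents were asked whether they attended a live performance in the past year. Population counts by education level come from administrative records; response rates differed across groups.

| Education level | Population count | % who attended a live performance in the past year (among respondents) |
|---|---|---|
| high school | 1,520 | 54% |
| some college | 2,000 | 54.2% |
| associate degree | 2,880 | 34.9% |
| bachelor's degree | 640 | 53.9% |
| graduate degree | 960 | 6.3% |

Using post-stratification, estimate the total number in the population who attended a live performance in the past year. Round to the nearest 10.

3,320

Estimated count per cell = population count × respondent percentage:
  high school: 1,520 × 54% = 820.8
  some college: 2,000 × 54.2% = 1084
  associate degree: 2,880 × 34.9% = 1005.12
  bachelor's degree: 640 × 53.9% = 344.96
  graduate degree: 960 × 6.3% = 60.48
Estimated total = 3315.36 → 3,320.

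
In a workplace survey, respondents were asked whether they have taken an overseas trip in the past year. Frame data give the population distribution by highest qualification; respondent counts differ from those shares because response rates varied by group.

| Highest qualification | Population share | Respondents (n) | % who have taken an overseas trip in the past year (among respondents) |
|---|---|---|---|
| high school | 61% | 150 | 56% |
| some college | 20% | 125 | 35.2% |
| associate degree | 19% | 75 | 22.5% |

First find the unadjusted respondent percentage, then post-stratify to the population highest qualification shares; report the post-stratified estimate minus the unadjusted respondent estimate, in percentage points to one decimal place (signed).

+4.1 percentage points

Without adjustment, the pooled respondent share is:
  (150/350)×56 + (125/350)×35.2 + (75/350)×22.5 = 41.3929%
Post-stratified estimate weights by population shares:
  0.61×56 + 0.2×35.2 + 0.19×22.5 = 45.475%
Difference = 45.475 − 41.3929 = 4.0821 pp.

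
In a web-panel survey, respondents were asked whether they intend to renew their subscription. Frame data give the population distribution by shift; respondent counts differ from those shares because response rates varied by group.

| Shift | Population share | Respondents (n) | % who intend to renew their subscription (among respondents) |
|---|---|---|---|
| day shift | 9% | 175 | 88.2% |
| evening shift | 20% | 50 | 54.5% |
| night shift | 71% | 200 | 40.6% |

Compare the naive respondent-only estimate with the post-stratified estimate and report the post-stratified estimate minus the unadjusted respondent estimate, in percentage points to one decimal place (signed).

-14.2 percentage points

Unadjusted (pooled respondent) estimate weights by respondent counts:
  (175/425)×88.2 + (50/425)×54.5 + (200/425)×40.6 = 61.8353%
Post-stratifying to population shares instead:
  0.09×88.2 + 0.2×54.5 + 0.71×40.6 = 47.664%
Difference = 47.664 − 61.8353 = -14.1713 pp.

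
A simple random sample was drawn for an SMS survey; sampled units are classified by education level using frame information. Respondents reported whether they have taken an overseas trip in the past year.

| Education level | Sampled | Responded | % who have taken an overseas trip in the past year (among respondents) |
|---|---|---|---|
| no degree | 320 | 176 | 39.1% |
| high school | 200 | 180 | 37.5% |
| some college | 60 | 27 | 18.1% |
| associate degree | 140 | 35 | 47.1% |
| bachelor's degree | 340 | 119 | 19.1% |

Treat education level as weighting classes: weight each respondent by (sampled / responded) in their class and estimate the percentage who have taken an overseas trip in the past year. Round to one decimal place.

32.3%

Class response rates: no degree 176/320 = 55%, high school 180/200 = 90%, some college 27/60 = 45%, associate degree 35/140 = 25%, bachelor's degree 119/340 = 35%.
Inverse-response-rate weighting restores each class to its sampled count, so class totals weight by n_sampled:
  no degree: 320 × 39.1 = 12,512
  high school: 200 × 37.5 = 7500
  some college: 60 × 18.1 = 1086
  associate degree: 140 × 47.1 = 6594
  bachelor's degree: 340 × 19.1 = 6494
Adjusted estimate = 34,186 / 1,060 = 32.2509 → 32.3%.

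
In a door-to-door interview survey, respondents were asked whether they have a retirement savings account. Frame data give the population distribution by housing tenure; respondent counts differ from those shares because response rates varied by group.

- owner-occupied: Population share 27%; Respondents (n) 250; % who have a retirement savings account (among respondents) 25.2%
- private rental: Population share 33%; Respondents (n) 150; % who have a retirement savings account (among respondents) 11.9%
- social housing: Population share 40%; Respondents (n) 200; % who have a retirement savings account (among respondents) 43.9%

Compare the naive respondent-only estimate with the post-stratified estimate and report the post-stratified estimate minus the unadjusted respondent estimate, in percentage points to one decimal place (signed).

Unadjusted (pooled respondent) estimate weights by respondent counts:
  (250/600)×25.2 + (150/600)×11.9 + (200/600)×43.9 = 28.1083%
Post-stratifying to population shares instead:
  0.27×25.2 + 0.33×11.9 + 0.4×43.9 = 28.291%
Difference = 28.291 − 28.1083 = 0.1827 pp.

+0.2 percentage points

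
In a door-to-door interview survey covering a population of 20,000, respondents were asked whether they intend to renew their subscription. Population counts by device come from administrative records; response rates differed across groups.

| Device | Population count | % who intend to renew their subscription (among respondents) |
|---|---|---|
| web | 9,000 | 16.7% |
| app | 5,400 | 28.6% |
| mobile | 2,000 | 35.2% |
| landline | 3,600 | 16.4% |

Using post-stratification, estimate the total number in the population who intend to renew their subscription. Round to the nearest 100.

Apply each group's respondent rate to its population count:
  web: 9,000 × 16.7% = 1503
  app: 5,400 × 28.6% = 1544.4
  mobile: 2,000 × 35.2% = 704
  landline: 3,600 × 16.4% = 590.4
Estimated total = 4341.8 → 4,300.

4,300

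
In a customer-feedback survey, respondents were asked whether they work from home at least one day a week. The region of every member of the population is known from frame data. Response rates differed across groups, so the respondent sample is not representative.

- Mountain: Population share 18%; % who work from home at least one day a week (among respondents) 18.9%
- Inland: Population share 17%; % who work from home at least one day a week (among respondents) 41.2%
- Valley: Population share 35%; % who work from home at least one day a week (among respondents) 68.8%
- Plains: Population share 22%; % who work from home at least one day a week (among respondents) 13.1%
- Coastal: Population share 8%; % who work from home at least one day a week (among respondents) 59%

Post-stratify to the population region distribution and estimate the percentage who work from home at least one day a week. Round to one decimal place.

42.1%

Each cell contributes population-share × respondent value:
  Mountain: 0.18 × 18.9 = 3.402
  Inland: 0.17 × 41.2 = 7.004
  Valley: 0.35 × 68.8 = 24.08
  Plains: 0.22 × 13.1 = 2.882
  Coastal: 0.08 × 59 = 4.72
Post-stratified estimate = 42.088 → 42.1%.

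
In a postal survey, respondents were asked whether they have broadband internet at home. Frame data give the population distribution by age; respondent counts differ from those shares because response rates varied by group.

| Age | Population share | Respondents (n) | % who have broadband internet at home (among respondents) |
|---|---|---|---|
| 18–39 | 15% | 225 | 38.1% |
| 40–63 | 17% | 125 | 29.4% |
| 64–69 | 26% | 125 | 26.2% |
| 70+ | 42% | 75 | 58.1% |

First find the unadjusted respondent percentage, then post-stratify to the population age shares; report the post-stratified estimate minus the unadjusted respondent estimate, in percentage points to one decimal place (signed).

+5.8 percentage points

Naive respondent-only estimate (weights = respondent counts):
  (225/550)×38.1 + (125/550)×29.4 + (125/550)×26.2 + (75/550)×58.1 = 36.1455%
Post-stratified estimate weights by population shares:
  0.15×38.1 + 0.17×29.4 + 0.26×26.2 + 0.42×58.1 = 41.927%
Difference = 41.927 − 36.1455 = 5.7815 pp.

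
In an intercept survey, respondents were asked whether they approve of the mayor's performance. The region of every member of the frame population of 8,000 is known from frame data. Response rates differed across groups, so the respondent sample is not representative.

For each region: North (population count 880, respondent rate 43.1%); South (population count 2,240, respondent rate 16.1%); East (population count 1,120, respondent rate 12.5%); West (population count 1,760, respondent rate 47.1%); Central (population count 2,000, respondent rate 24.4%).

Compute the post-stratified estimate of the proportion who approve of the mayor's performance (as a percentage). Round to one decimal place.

Post-stratification weights by population share, not respondent share:
  North: (880/8,000) × 43.1 = 4.741
  South: (2,240/8,000) × 16.1 = 4.508
  East: (1,120/8,000) × 12.5 = 1.75
  West: (1,760/8,000) × 47.1 = 10.362
  Central: (2,000/8,000) × 24.4 = 6.1
Post-stratified estimate = 27.461 → 27.5%.

27.5%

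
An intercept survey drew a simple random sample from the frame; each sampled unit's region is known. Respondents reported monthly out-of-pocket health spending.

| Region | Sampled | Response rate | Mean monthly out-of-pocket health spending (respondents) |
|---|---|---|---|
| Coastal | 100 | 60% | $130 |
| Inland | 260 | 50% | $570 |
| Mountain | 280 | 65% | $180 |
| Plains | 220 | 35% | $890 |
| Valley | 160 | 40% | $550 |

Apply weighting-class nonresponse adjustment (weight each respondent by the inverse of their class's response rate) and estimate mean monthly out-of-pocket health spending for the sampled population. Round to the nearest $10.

Weighting each respondent by the inverse class response rate inflates each class back to its sampled size, so the class weight is n_sampled:
  Coastal: 100 × 130 = 13,000
  Inland: 260 × 570 = 148,200
  Mountain: 280 × 180 = 50,400
  Plains: 220 × 890 = 195,800
  Valley: 160 × 550 = 88,000
Adjusted estimate = 495,400 / 1,020 = 485.686 → $490.

$490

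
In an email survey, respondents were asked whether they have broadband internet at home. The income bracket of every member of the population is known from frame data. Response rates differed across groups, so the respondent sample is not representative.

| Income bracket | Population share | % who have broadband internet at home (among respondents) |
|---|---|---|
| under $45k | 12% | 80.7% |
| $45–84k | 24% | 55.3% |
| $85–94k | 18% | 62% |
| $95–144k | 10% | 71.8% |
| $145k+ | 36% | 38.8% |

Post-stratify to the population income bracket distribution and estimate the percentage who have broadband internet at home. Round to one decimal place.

55.3%

Weight each group's respondent value by its population share:
  under $45k: 0.12 × 80.7 = 9.684
  $45–84k: 0.24 × 55.3 = 13.272
  $85–94k: 0.18 × 62 = 11.16
  $95–144k: 0.1 × 71.8 = 7.18
  $145k+: 0.36 × 38.8 = 13.968
Post-stratified estimate = 55.264 → 55.3%.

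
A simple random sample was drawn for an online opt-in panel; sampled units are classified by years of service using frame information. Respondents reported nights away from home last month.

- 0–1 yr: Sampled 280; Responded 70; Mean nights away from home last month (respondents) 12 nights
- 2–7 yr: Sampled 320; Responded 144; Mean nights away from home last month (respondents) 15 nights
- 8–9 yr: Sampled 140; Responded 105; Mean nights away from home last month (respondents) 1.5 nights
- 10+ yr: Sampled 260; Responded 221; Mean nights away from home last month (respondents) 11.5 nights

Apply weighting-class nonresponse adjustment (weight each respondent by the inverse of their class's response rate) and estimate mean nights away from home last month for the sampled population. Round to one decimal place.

11.4

Class response rates: 0–1 yr 70/280 = 25%, 2–7 yr 144/320 = 45%, 8–9 yr 105/140 = 75%, 10+ yr 221/260 = 85%.
Each respondent's weight = sampled/responded in their class; summing within a class gives n_sampled, so:
  0–1 yr: 280 × 12 = 3360
  2–7 yr: 320 × 15 = 4800
  8–9 yr: 140 × 1.5 = 210
  10+ yr: 260 × 11.5 = 2990
Adjusted estimate = 11,360 / 1,000 = 11.36 → 11.4.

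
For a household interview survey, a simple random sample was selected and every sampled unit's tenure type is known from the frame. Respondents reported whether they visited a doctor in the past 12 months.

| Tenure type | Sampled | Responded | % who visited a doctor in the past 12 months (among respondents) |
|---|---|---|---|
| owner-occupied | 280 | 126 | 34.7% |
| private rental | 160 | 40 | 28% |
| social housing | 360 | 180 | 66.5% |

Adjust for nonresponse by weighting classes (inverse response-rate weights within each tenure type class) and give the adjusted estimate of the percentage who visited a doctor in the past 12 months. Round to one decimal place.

Response rates by class: owner-occupied 126/280 = 45%, private rental 40/160 = 25%, social housing 180/360 = 50%.
Weighting each respondent by the inverse class response rate inflates each class back to its sampled size, so the class weight is n_sampled:
  owner-occupied: 280 × 34.7 = 9716
  private rental: 160 × 28 = 4480
  social housing: 360 × 66.5 = 23,940
Adjusted estimate = 38,136 / 800 = 47.67 → 47.7%.

47.7%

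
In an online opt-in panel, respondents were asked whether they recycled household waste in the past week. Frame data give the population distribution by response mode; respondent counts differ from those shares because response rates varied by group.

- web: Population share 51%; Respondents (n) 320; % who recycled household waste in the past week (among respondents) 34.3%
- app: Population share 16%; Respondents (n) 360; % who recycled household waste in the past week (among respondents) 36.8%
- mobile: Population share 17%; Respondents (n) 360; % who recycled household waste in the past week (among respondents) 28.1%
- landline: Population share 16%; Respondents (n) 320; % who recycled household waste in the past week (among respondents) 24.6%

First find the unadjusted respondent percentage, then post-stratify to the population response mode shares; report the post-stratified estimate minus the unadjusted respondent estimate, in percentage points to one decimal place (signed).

+1.1 percentage points

Unadjusted (pooled respondent) estimate weights by respondent counts:
  (320/1360)×34.3 + (360/1360)×36.8 + (360/1360)×28.1 + (320/1360)×24.6 = 31.0382%
Post-stratifying to population shares instead:
  0.51×34.3 + 0.16×36.8 + 0.17×28.1 + 0.16×24.6 = 32.094%
Difference = 32.094 − 31.0382 = 1.0558 pp.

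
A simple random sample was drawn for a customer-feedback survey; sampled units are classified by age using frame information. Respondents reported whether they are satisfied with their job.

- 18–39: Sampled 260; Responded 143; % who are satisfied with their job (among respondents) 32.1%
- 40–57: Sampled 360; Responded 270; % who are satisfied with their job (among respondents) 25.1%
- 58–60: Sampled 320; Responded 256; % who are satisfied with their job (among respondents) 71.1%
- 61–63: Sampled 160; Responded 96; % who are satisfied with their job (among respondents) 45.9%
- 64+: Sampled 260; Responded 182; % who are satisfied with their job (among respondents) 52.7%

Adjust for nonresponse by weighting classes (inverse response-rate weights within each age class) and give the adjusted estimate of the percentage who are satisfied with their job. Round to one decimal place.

45.0%

Class response rates: 18–39 143/260 = 55%, 40–57 270/360 = 75%, 58–60 256/320 = 80%, 61–63 96/160 = 60%, 64+ 182/260 = 70%.
With weight = n_sampled/n_responded per class, the weighted class total is n_sampled:
  18–39: 260 × 32.1 = 8346
  40–57: 360 × 25.1 = 9036
  58–60: 320 × 71.1 = 22,752
  61–63: 160 × 45.9 = 7344
  64+: 260 × 52.7 = 13,702
Adjusted estimate = 61,180 / 1,360 = 44.9853 → 45.0%.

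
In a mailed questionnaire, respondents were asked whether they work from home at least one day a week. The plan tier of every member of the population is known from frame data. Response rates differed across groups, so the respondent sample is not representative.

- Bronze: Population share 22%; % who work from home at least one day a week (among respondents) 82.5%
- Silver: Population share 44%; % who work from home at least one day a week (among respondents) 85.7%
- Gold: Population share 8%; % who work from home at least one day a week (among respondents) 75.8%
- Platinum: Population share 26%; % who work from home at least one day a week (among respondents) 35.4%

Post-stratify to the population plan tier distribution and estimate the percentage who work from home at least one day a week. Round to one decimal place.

71.1%

Each cell contributes population-share × respondent value:
  Bronze: 0.22 × 82.5 = 18.15
  Silver: 0.44 × 85.7 = 37.708
  Gold: 0.08 × 75.8 = 6.064
  Platinum: 0.26 × 35.4 = 9.204
Post-stratified estimate = 71.126 → 71.1%.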